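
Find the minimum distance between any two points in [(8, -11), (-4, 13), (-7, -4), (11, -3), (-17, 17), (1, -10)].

Computing all pairwise distances among 6 points:

d((8, -11), (-4, 13)) = 26.8328
d((8, -11), (-7, -4)) = 16.5529
d((8, -11), (11, -3)) = 8.544
d((8, -11), (-17, 17)) = 37.5366
d((8, -11), (1, -10)) = 7.0711 <-- minimum
d((-4, 13), (-7, -4)) = 17.2627
d((-4, 13), (11, -3)) = 21.9317
d((-4, 13), (-17, 17)) = 13.6015
d((-4, 13), (1, -10)) = 23.5372
d((-7, -4), (11, -3)) = 18.0278
d((-7, -4), (-17, 17)) = 23.2594
d((-7, -4), (1, -10)) = 10.0
d((11, -3), (-17, 17)) = 34.4093
d((11, -3), (1, -10)) = 12.2066
d((-17, 17), (1, -10)) = 32.45

Closest pair: (8, -11) and (1, -10) with distance 7.0711

The closest pair is (8, -11) and (1, -10) with Euclidean distance 7.0711. For 6 points, brute-force pairwise comparison is shown above. For large n, the divide-and-conquer algorithm (sort by x, recurse on halves, check the dividing strip) achieves O(n log n).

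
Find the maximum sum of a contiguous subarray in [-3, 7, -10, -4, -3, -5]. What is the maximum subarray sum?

Using Kadane's algorithm on [-3, 7, -10, -4, -3, -5]:

Scanning through the array:
Position 1 (value 7): max_ending_here = 7, max_so_far = 7
Position 2 (value -10): max_ending_here = -3, max_so_far = 7
Position 3 (value -4): max_ending_here = -4, max_so_far = 7
Position 4 (value -3): max_ending_here = -3, max_so_far = 7
Position 5 (value -5): max_ending_here = -5, max_so_far = 7

Maximum subarray: [7]
Maximum sum: 7

The maximum subarray is [7] with sum 7. This subarray runs from index 1 to index 1.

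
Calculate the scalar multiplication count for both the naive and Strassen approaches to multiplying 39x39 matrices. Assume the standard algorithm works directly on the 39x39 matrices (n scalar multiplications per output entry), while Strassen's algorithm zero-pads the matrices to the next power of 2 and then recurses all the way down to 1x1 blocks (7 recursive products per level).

Matrix multiplication for 39x39 matrices:

Strassen's algorithm requires power-of-2 dimensions. Pad 39x39 to 64x64 (next power of 2).

Standard algorithm: 39^3 = 59319 multiplications
Strassen's algorithm: 7^(log2(64)) = 7^6 = 117649 multiplications
Difference: 59319 - 117649 = -58330 (Strassen uses MORE here due to padding overhead — for small or just-over-power-of-2 n, padding can outweigh the per-level savings)

Standard: 59319 multiplications (39^3). Strassen: 117649 multiplications (7^6, after padding to 64x64). Strassen reduces 8 recursive multiplications to 7 at each level.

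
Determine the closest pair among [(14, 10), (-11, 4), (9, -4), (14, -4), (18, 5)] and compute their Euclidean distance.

Computing all pairwise distances among 5 points:

d((14, 10), (-11, 4)) = 25.7099
d((14, 10), (9, -4)) = 14.8661
d((14, 10), (14, -4)) = 14.0
d((14, 10), (18, 5)) = 6.4031
d((-11, 4), (9, -4)) = 21.5407
d((-11, 4), (14, -4)) = 26.2488
d((-11, 4), (18, 5)) = 29.0172
d((9, -4), (14, -4)) = 5.0 <-- minimum
d((9, -4), (18, 5)) = 12.7279
d((14, -4), (18, 5)) = 9.8489

Closest pair: (9, -4) and (14, -4) with distance 5.0

The closest pair is (9, -4) and (14, -4) with Euclidean distance 5.0. For 5 points, brute-force pairwise comparison is shown above. For large n, the divide-and-conquer algorithm (sort by x, recurse on halves, check the dividing strip) achieves O(n log n).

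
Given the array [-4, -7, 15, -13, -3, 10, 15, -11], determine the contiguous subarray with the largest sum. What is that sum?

Using Kadane's algorithm on [-4, -7, 15, -13, -3, 10, 15, -11]:

Scanning through the array:
Position 1 (value -7): max_ending_here = -7, max_so_far = -4
Position 2 (value 15): max_ending_here = 15, max_so_far = 15
Position 3 (value -13): max_ending_here = 2, max_so_far = 15
Position 4 (value -3): max_ending_here = -1, max_so_far = 15
Position 5 (value 10): max_ending_here = 10, max_so_far = 15
Position 6 (value 15): max_ending_here = 25, max_so_far = 25
Position 7 (value -11): max_ending_here = 14, max_so_far = 25

Maximum subarray: [10, 15]
Maximum sum: 25

The maximum subarray is [10, 15] with sum 25. This subarray runs from index 5 to index 6.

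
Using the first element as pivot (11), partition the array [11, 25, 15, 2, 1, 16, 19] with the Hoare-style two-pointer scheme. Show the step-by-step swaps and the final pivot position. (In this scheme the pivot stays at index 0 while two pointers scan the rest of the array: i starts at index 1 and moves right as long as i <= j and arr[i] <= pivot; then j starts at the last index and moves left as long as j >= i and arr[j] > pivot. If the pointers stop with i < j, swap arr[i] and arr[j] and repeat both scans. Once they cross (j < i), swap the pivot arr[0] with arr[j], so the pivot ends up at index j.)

Hoare-style two-pointer partition with pivot = 11:

Initial array: [11, 25, 15, 2, 1, 16, 19]

Pointers start at i = 1, j = 6.
i stops at index 1 (arr[1]=25 > 11), j stops at index 4 (arr[4]=1 <= 11): swap arr[1] and arr[4], array becomes [11, 1, 15, 2, 25, 16, 19]
i stops at index 2 (arr[2]=15 > 11), j stops at index 3 (arr[3]=2 <= 11): swap arr[2] and arr[3], array becomes [11, 1, 2, 15, 25, 16, 19]
i ends at 3, j ends at 2: the pointers have crossed (j < i), so scanning stops.

Swap pivot arr[0] with arr[2] to place pivot at position 2: [2, 1, 11, 15, 25, 16, 19]
Pivot position: 2

After partitioning with pivot 11, the array becomes [2, 1, 11, 15, 25, 16, 19]. The pivot is placed at index 2. All elements to the left of the pivot are <= 11, and all elements to the right are > 11.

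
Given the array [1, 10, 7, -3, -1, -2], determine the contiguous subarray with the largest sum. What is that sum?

Using Kadane's algorithm on [1, 10, 7, -3, -1, -2]:

Scanning through the array:
Position 1 (value 10): max_ending_here = 11, max_so_far = 11
Position 2 (value 7): max_ending_here = 18, max_so_far = 18
Position 3 (value -3): max_ending_here = 15, max_so_far = 18
Position 4 (value -1): max_ending_here = 14, max_so_far = 18
Position 5 (value -2): max_ending_here = 12, max_so_far = 18

Maximum subarray: [1, 10, 7]
Maximum sum: 18

The maximum subarray is [1, 10, 7] with sum 18. This subarray runs from index 0 to index 2.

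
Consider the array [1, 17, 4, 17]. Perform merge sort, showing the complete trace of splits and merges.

Merge sort trace:

Split: [1, 17, 4, 17] -> [1, 17] and [4, 17]
  Split: [1, 17] -> [1] and [17]
  Merge: [1] + [17] -> [1, 17]
  Split: [4, 17] -> [4] and [17]
  Merge: [4] + [17] -> [4, 17]
Merge: [1, 17] + [4, 17] -> [1, 4, 17, 17]

Final sorted array: [1, 4, 17, 17]

The merge sort proceeds by recursively splitting the array and merging sorted halves.
After all merges, the sorted array is [1, 4, 17, 17].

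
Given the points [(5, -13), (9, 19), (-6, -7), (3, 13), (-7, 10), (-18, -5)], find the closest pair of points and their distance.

Computing all pairwise distances among 6 points:

d((5, -13), (9, 19)) = 32.249
d((5, -13), (-6, -7)) = 12.53
d((5, -13), (3, 13)) = 26.0768
d((5, -13), (-7, 10)) = 25.9422
d((5, -13), (-18, -5)) = 24.3516
d((9, 19), (-6, -7)) = 30.0167
d((9, 19), (3, 13)) = 8.4853 <-- minimum
d((9, 19), (-7, 10)) = 18.3576
d((9, 19), (-18, -5)) = 36.1248
d((-6, -7), (3, 13)) = 21.9317
d((-6, -7), (-7, 10)) = 17.0294
d((-6, -7), (-18, -5)) = 12.1655
d((3, 13), (-7, 10)) = 10.4403
d((3, 13), (-18, -5)) = 27.6586
d((-7, 10), (-18, -5)) = 18.6011

Closest pair: (9, 19) and (3, 13) with distance 8.4853

The closest pair is (9, 19) and (3, 13) with Euclidean distance 8.4853. For 6 points, brute-force pairwise comparison is shown above. For large n, the divide-and-conquer algorithm (sort by x, recurse on halves, check the dividing strip) achieves O(n log n).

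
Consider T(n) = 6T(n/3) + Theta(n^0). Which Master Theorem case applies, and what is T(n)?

Master Theorem for T(n) = 6T(n/3) + O(n^0):

a = 6, b = 3, c = 0
log_b(a) = log_3(6) = 1.6309

Case 1: c = 0 < log_3(6) = 1.6309
T(n) = O(n^(log_3 6))

For T(n) = 6T(n/3) + O(n^0): log_3(6) = 1.6309. This is Case 1 of the Master Theorem (c < log_b(a), work dominated by leaves), giving O(n^(log_3 6)).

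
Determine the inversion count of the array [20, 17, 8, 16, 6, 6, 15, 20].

Finding inversions in [20, 17, 8, 16, 6, 6, 15, 20]:

(0, 1): arr[0]=20 > arr[1]=17
(0, 2): arr[0]=20 > arr[2]=8
(0, 3): arr[0]=20 > arr[3]=16
(0, 4): arr[0]=20 > arr[4]=6
(0, 5): arr[0]=20 > arr[5]=6
(0, 6): arr[0]=20 > arr[6]=15
(1, 2): arr[1]=17 > arr[2]=8
(1, 3): arr[1]=17 > arr[3]=16
(1, 4): arr[1]=17 > arr[4]=6
(1, 5): arr[1]=17 > arr[5]=6
(1, 6): arr[1]=17 > arr[6]=15
(2, 4): arr[2]=8 > arr[4]=6
(2, 5): arr[2]=8 > arr[5]=6
(3, 4): arr[3]=16 > arr[4]=6
(3, 5): arr[3]=16 > arr[5]=6
(3, 6): arr[3]=16 > arr[6]=15

Total inversions: 16

The array has 16 inversion(s): (0,1), (0,2), (0,3), (0,4), (0,5), (0,6), (1,2), (1,3), (1,4), (1,5), (1,6), (2,4), (2,5), (3,4), (3,5), (3,6). Each pair (i,j) satisfies i < j and arr[i] > arr[j].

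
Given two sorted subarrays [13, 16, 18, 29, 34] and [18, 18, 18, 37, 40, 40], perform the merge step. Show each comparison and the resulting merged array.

Merging process:

Compare 13 vs 18: take 13 from left. Merged: [13]
Compare 16 vs 18: take 16 from left. Merged: [13, 16]
Compare 18 vs 18: take 18 from left. Merged: [13, 16, 18]
Compare 29 vs 18: take 18 from right. Merged: [13, 16, 18, 18]
Compare 29 vs 18: take 18 from right. Merged: [13, 16, 18, 18, 18]
Compare 29 vs 18: take 18 from right. Merged: [13, 16, 18, 18, 18, 18]
Compare 29 vs 37: take 29 from left. Merged: [13, 16, 18, 18, 18, 18, 29]
Compare 34 vs 37: take 34 from left. Merged: [13, 16, 18, 18, 18, 18, 29, 34]
Append remaining from right: [37, 40, 40]. Merged: [13, 16, 18, 18, 18, 18, 29, 34, 37, 40, 40]

Final merged array: [13, 16, 18, 18, 18, 18, 29, 34, 37, 40, 40]
Total comparisons: 8

The merged array is [13, 16, 18, 18, 18, 18, 29, 34, 37, 40, 40], requiring 8 comparisons. The merge step runs in O(n) time where n is the total number of elements.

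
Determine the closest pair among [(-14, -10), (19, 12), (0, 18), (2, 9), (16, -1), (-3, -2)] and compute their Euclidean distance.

Computing all pairwise distances among 6 points:

d((-14, -10), (19, 12)) = 39.6611
d((-14, -10), (0, 18)) = 31.305
d((-14, -10), (2, 9)) = 24.8395
d((-14, -10), (16, -1)) = 31.3209
d((-14, -10), (-3, -2)) = 13.6015
d((19, 12), (0, 18)) = 19.9249
d((19, 12), (2, 9)) = 17.2627
d((19, 12), (16, -1)) = 13.3417
d((19, 12), (-3, -2)) = 26.0768
d((0, 18), (2, 9)) = 9.2195 <-- minimum
d((0, 18), (16, -1)) = 24.8395
d((0, 18), (-3, -2)) = 20.2237
d((2, 9), (16, -1)) = 17.2047
d((2, 9), (-3, -2)) = 12.083
d((16, -1), (-3, -2)) = 19.0263

Closest pair: (0, 18) and (2, 9) with distance 9.2195

The closest pair is (0, 18) and (2, 9) with Euclidean distance 9.2195. For 6 points, brute-force pairwise comparison is shown above. For large n, the divide-and-conquer algorithm (sort by x, recurse on halves, check the dividing strip) achieves O(n log n).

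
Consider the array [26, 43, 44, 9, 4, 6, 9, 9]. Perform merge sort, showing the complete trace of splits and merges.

Merge sort trace:

Split: [26, 43, 44, 9, 4, 6, 9, 9] -> [26, 43, 44, 9] and [4, 6, 9, 9]
  Split: [26, 43, 44, 9] -> [26, 43] and [44, 9]
    Split: [26, 43] -> [26] and [43]
    Merge: [26] + [43] -> [26, 43]
    Split: [44, 9] -> [44] and [9]
    Merge: [44] + [9] -> [9, 44]
  Merge: [26, 43] + [9, 44] -> [9, 26, 43, 44]
  Split: [4, 6, 9, 9] -> [4, 6] and [9, 9]
    Split: [4, 6] -> [4] and [6]
    Merge: [4] + [6] -> [4, 6]
    Split: [9, 9] -> [9] and [9]
    Merge: [9] + [9] -> [9, 9]
  Merge: [4, 6] + [9, 9] -> [4, 6, 9, 9]
Merge: [9, 26, 43, 44] + [4, 6, 9, 9] -> [4, 6, 9, 9, 9, 26, 43, 44]

Final sorted array: [4, 6, 9, 9, 9, 26, 43, 44]

The merge sort proceeds by recursively splitting the array and merging sorted halves.
After all merges, the sorted array is [4, 6, 9, 9, 9, 26, 43, 44].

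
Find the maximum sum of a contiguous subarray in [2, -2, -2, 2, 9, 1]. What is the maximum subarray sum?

Using Kadane's algorithm on [2, -2, -2, 2, 9, 1]:

Scanning through the array:
Position 1 (value -2): max_ending_here = 0, max_so_far = 2
Position 2 (value -2): max_ending_here = -2, max_so_far = 2
Position 3 (value 2): max_ending_here = 2, max_so_far = 2
Position 4 (value 9): max_ending_here = 11, max_so_far = 11
Position 5 (value 1): max_ending_here = 12, max_so_far = 12

Maximum subarray: [2, 9, 1]
Maximum sum: 12

The maximum subarray is [2, 9, 1] with sum 12. This subarray runs from index 3 to index 5.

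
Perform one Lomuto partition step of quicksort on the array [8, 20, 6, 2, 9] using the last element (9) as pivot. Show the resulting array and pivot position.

Lomuto partition with pivot = 9:

Initial array: [8, 20, 6, 2, 9]

arr[0]=8 <= 9: swap with position 0, array becomes [8, 20, 6, 2, 9]
arr[1]=20 > 9: no swap
arr[2]=6 <= 9: swap with position 1, array becomes [8, 6, 20, 2, 9]
arr[3]=2 <= 9: swap with position 2, array becomes [8, 6, 2, 20, 9]

Place pivot at position 3: [8, 6, 2, 9, 20]
Pivot position: 3

After partitioning with pivot 9, the array becomes [8, 6, 2, 9, 20]. The pivot is placed at index 3. All elements to the left of the pivot are <= 9, and all elements to the right are > 9.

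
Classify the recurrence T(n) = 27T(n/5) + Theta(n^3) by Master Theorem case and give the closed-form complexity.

Master Theorem for T(n) = 27T(n/5) + O(n^3):

a = 27, b = 5, c = 3
log_b(a) = log_5(27) = 2.0478

Case 3: c = 3 > log_5(27) = 2.0478
T(n) = O(n^3) = O(n^3)

For T(n) = 27T(n/5) + O(n^3): log_5(27) = 2.0478. This is Case 3 of the Master Theorem (c > log_b(a), work dominated by root), giving O(n^3).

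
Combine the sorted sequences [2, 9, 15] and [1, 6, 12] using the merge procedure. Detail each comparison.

Merging process:

Compare 2 vs 1: take 1 from right. Merged: [1]
Compare 2 vs 6: take 2 from left. Merged: [1, 2]
Compare 9 vs 6: take 6 from right. Merged: [1, 2, 6]
Compare 9 vs 12: take 9 from left. Merged: [1, 2, 6, 9]
Compare 15 vs 12: take 12 from right. Merged: [1, 2, 6, 9, 12]
Append remaining from left: [15]. Merged: [1, 2, 6, 9, 12, 15]

Final merged array: [1, 2, 6, 9, 12, 15]
Total comparisons: 5

The merged array is [1, 2, 6, 9, 12, 15], requiring 5 comparisons. The merge step runs in O(n) time where n is the total number of elements.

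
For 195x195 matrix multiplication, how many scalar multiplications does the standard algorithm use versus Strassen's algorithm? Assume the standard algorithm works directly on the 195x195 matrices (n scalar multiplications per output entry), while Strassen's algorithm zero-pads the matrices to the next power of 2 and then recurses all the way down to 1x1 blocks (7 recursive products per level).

Matrix multiplication for 195x195 matrices:

Strassen's algorithm requires power-of-2 dimensions. Pad 195x195 to 256x256 (next power of 2).

Standard algorithm: 195^3 = 7414875 multiplications
Strassen's algorithm: 7^(log2(256)) = 7^8 = 5764801 multiplications
Savings: 7414875 - 5764801 = 1650074 multiplications

Standard: 7414875 multiplications (195^3). Strassen: 5764801 multiplications (7^8, after padding to 256x256). Strassen reduces 8 recursive multiplications to 7 at each level.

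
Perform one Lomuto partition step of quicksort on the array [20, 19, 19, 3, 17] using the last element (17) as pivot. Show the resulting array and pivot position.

Lomuto partition with pivot = 17:

Initial array: [20, 19, 19, 3, 17]

arr[0]=20 > 17: no swap
arr[1]=19 > 17: no swap
arr[2]=19 > 17: no swap
arr[3]=3 <= 17: swap with position 0, array becomes [3, 19, 19, 20, 17]

Place pivot at position 1: [3, 17, 19, 20, 19]
Pivot position: 1

After partitioning with pivot 17, the array becomes [3, 17, 19, 20, 19]. The pivot is placed at index 1. All elements to the left of the pivot are <= 17, and all elements to the right are > 17.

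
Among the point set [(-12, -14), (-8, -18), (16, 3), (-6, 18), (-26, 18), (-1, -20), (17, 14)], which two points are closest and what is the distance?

Computing all pairwise distances among 7 points:

d((-12, -14), (-8, -18)) = 5.6569 <-- minimum
d((-12, -14), (16, 3)) = 32.7567
d((-12, -14), (-6, 18)) = 32.5576
d((-12, -14), (-26, 18)) = 34.9285
d((-12, -14), (-1, -20)) = 12.53
d((-12, -14), (17, 14)) = 40.3113
d((-8, -18), (16, 3)) = 31.8904
d((-8, -18), (-6, 18)) = 36.0555
d((-8, -18), (-26, 18)) = 40.2492
d((-8, -18), (-1, -20)) = 7.2801
d((-8, -18), (17, 14)) = 40.6079
d((16, 3), (-6, 18)) = 26.6271
d((16, 3), (-26, 18)) = 44.5982
d((16, 3), (-1, -20)) = 28.6007
d((16, 3), (17, 14)) = 11.0454
d((-6, 18), (-26, 18)) = 20.0
d((-6, 18), (-1, -20)) = 38.3275
d((-6, 18), (17, 14)) = 23.3452
d((-26, 18), (-1, -20)) = 45.4863
d((-26, 18), (17, 14)) = 43.1856
d((-1, -20), (17, 14)) = 38.4708

Closest pair: (-12, -14) and (-8, -18) with distance 5.6569

The closest pair is (-12, -14) and (-8, -18) with Euclidean distance 5.6569. For 7 points, brute-force pairwise comparison is shown above. For large n, the divide-and-conquer algorithm (sort by x, recurse on halves, check the dividing strip) achieves O(n log n).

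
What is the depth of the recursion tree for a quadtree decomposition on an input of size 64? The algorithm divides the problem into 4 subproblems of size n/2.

For divide and conquer with division factor 2:

Problem sizes at each level:
Level 0: 64
Level 1: 32
Level 2: 16
Level 3: 8
Level 4: 4
Level 5: 2
Level 6: 1

The root is level 0 and the size-1 base case is level 6 (the tree spans levels 0 through 6, i.e. 7 levels counting the root), so the depth is the number of divisions: log_2(64) = 6

The recursion tree depth is log_2(64) = 6. At each level, the problem size is divided by 2, so it takes 6 divisions to reduce to a base case of size 1. The algorithm makes 4 recursive calls at each level.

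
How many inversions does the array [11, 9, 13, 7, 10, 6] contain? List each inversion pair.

Finding inversions in [11, 9, 13, 7, 10, 6]:

(0, 1): arr[0]=11 > arr[1]=9
(0, 3): arr[0]=11 > arr[3]=7
(0, 4): arr[0]=11 > arr[4]=10
(0, 5): arr[0]=11 > arr[5]=6
(1, 3): arr[1]=9 > arr[3]=7
(1, 5): arr[1]=9 > arr[5]=6
(2, 3): arr[2]=13 > arr[3]=7
(2, 4): arr[2]=13 > arr[4]=10
(2, 5): arr[2]=13 > arr[5]=6
(3, 5): arr[3]=7 > arr[5]=6
(4, 5): arr[4]=10 > arr[5]=6

Total inversions: 11

The array has 11 inversion(s): (0,1), (0,3), (0,4), (0,5), (1,3), (1,5), (2,3), (2,4), (2,5), (3,5), (4,5). Each pair (i,j) satisfies i < j and arr[i] > arr[j].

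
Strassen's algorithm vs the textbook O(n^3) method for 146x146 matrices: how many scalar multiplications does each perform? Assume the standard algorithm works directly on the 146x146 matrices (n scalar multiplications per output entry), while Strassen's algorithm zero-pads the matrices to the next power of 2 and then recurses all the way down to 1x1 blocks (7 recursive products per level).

Matrix multiplication for 146x146 matrices:

Strassen's algorithm requires power-of-2 dimensions. Pad 146x146 to 256x256 (next power of 2).

Standard algorithm: 146^3 = 3112136 multiplications
Strassen's algorithm: 7^(log2(256)) = 7^8 = 5764801 multiplications
Difference: 3112136 - 5764801 = -2652665 (Strassen uses MORE here due to padding overhead — for small or just-over-power-of-2 n, padding can outweigh the per-level savings)

Standard: 3112136 multiplications (146^3). Strassen: 5764801 multiplications (7^8, after padding to 256x256). Strassen reduces 8 recursive multiplications to 7 at each level.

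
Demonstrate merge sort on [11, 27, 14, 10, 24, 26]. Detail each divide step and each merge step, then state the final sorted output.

Merge sort trace:

Split: [11, 27, 14, 10, 24, 26] -> [11, 27, 14] and [10, 24, 26]
  Split: [11, 27, 14] -> [11] and [27, 14]
    Split: [27, 14] -> [27] and [14]
    Merge: [27] + [14] -> [14, 27]
  Merge: [11] + [14, 27] -> [11, 14, 27]
  Split: [10, 24, 26] -> [10] and [24, 26]
    Split: [24, 26] -> [24] and [26]
    Merge: [24] + [26] -> [24, 26]
  Merge: [10] + [24, 26] -> [10, 24, 26]
Merge: [11, 14, 27] + [10, 24, 26] -> [10, 11, 14, 24, 26, 27]

Final sorted array: [10, 11, 14, 24, 26, 27]

The merge sort proceeds by recursively splitting the array and merging sorted halves.
After all merges, the sorted array is [10, 11, 14, 24, 26, 27].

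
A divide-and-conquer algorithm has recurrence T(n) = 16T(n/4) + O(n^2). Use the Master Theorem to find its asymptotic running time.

Master Theorem for T(n) = 16T(n/4) + O(n^2):

a = 16, b = 4, c = 2
log_b(a) = log_4(16) = 2.0000

Case 2: c = 2 = log_4(16) = 2.0000
T(n) = O(n^2 log n) = O(n^2 log n)

For T(n) = 16T(n/4) + O(n^2): log_4(16) = 2.0000. This is Case 2 of the Master Theorem (c = log_b(a), equal work at all levels), giving O(n^2 log n).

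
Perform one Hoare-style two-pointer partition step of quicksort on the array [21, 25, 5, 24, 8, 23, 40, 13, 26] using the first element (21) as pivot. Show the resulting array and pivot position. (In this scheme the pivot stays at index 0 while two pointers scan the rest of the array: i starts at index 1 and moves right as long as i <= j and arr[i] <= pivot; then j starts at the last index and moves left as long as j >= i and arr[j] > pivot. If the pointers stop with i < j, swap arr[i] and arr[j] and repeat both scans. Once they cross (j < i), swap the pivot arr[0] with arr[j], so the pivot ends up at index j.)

Hoare-style two-pointer partition with pivot = 21:

Initial array: [21, 25, 5, 24, 8, 23, 40, 13, 26]

Pointers start at i = 1, j = 8.
i stops at index 1 (arr[1]=25 > 21), j stops at index 7 (arr[7]=13 <= 21): swap arr[1] and arr[7], array becomes [21, 13, 5, 24, 8, 23, 40, 25, 26]
i stops at index 3 (arr[3]=24 > 21), j stops at index 4 (arr[4]=8 <= 21): swap arr[3] and arr[4], array becomes [21, 13, 5, 8, 24, 23, 40, 25, 26]
i ends at 4, j ends at 3: the pointers have crossed (j < i), so scanning stops.

Swap pivot arr[0] with arr[3] to place pivot at position 3: [8, 13, 5, 21, 24, 23, 40, 25, 26]
Pivot position: 3

After partitioning with pivot 21, the array becomes [8, 13, 5, 21, 24, 23, 40, 25, 26]. The pivot is placed at index 3. All elements to the left of the pivot are <= 21, and all elements to the right are > 21.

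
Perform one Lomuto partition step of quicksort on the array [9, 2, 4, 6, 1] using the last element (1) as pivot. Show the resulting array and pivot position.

Lomuto partition with pivot = 1:

Initial array: [9, 2, 4, 6, 1]

arr[0]=9 > 1: no swap
arr[1]=2 > 1: no swap
arr[2]=4 > 1: no swap
arr[3]=6 > 1: no swap

Place pivot at position 0: [1, 2, 4, 6, 9]
Pivot position: 0

After partitioning with pivot 1, the array becomes [1, 2, 4, 6, 9]. The pivot is placed at index 0. All elements to the left of the pivot are <= 1, and all elements to the right are > 1.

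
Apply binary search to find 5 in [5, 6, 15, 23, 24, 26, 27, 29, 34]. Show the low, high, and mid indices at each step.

Binary search for 5 in [5, 6, 15, 23, 24, 26, 27, 29, 34]:

lo=0, hi=8, mid=4, arr[mid]=24 -> 24 > 5, search left half
lo=0, hi=3, mid=1, arr[mid]=6 -> 6 > 5, search left half
lo=0, hi=0, mid=0, arr[mid]=5 -> Found target at index 0!

Binary search finds 5 at index 0 after 3 comparisons. The search repeatedly halves the search space by comparing with the middle element.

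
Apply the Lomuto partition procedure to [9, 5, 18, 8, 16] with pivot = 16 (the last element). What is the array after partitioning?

Lomuto partition with pivot = 16:

Initial array: [9, 5, 18, 8, 16]

arr[0]=9 <= 16: swap with position 0, array becomes [9, 5, 18, 8, 16]
arr[1]=5 <= 16: swap with position 1, array becomes [9, 5, 18, 8, 16]
arr[2]=18 > 16: no swap
arr[3]=8 <= 16: swap with position 2, array becomes [9, 5, 8, 18, 16]

Place pivot at position 3: [9, 5, 8, 16, 18]
Pivot position: 3

After partitioning with pivot 16, the array becomes [9, 5, 8, 16, 18]. The pivot is placed at index 3. All elements to the left of the pivot are <= 16, and all elements to the right are > 16.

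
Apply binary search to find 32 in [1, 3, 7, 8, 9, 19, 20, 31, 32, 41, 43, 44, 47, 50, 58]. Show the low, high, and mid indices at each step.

Binary search for 32 in [1, 3, 7, 8, 9, 19, 20, 31, 32, 41, 43, 44, 47, 50, 58]:

lo=0, hi=14, mid=7, arr[mid]=31 -> 31 < 32, search right half
lo=8, hi=14, mid=11, arr[mid]=44 -> 44 > 32, search left half
lo=8, hi=10, mid=9, arr[mid]=41 -> 41 > 32, search left half
lo=8, hi=8, mid=8, arr[mid]=32 -> Found target at index 8!

Binary search finds 32 at index 8 after 4 comparisons. The search repeatedly halves the search space by comparing with the middle element.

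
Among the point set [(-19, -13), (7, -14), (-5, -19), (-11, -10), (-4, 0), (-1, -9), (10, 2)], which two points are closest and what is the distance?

Computing all pairwise distances among 7 points:

d((-19, -13), (7, -14)) = 26.0192
d((-19, -13), (-5, -19)) = 15.2315
d((-19, -13), (-11, -10)) = 8.544 <-- minimum
d((-19, -13), (-4, 0)) = 19.8494
d((-19, -13), (-1, -9)) = 18.4391
d((-19, -13), (10, 2)) = 32.6497
d((7, -14), (-5, -19)) = 13.0
d((7, -14), (-11, -10)) = 18.4391
d((7, -14), (-4, 0)) = 17.8045
d((7, -14), (-1, -9)) = 9.434
d((7, -14), (10, 2)) = 16.2788
d((-5, -19), (-11, -10)) = 10.8167
d((-5, -19), (-4, 0)) = 19.0263
d((-5, -19), (-1, -9)) = 10.7703
d((-5, -19), (10, 2)) = 25.807
d((-11, -10), (-4, 0)) = 12.2066
d((-11, -10), (-1, -9)) = 10.0499
d((-11, -10), (10, 2)) = 24.1868
d((-4, 0), (-1, -9)) = 9.4868
d((-4, 0), (10, 2)) = 14.1421
d((-1, -9), (10, 2)) = 15.5563

Closest pair: (-19, -13) and (-11, -10) with distance 8.544

The closest pair is (-19, -13) and (-11, -10) with Euclidean distance 8.544. For 7 points, brute-force pairwise comparison is shown above. For large n, the divide-and-conquer algorithm (sort by x, recurse on halves, check the dividing strip) achieves O(n log n).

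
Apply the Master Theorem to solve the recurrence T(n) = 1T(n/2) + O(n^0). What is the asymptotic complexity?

Master Theorem for T(n) = 1T(n/2) + O(n^0):

a = 1, b = 2, c = 0
log_b(a) = log_2(1) = 0.0000

Case 2: c = 0 = log_2(1) = 0.0000
T(n) = O(n^0 log n) = O(log n)

For T(n) = 1T(n/2) + O(n^0): log_2(1) = 0.0000. This is Case 2 of the Master Theorem (c = log_b(a), equal work at all levels), giving O(log n).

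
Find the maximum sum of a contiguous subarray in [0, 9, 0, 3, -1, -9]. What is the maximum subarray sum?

Using Kadane's algorithm on [0, 9, 0, 3, -1, -9]:

Scanning through the array:
Position 1 (value 9): max_ending_here = 9, max_so_far = 9
Position 2 (value 0): max_ending_here = 9, max_so_far = 9
Position 3 (value 3): max_ending_here = 12, max_so_far = 12
Position 4 (value -1): max_ending_here = 11, max_so_far = 12
Position 5 (value -9): max_ending_here = 2, max_so_far = 12

Maximum subarray: [0, 9, 0, 3]
Maximum sum: 12

The maximum subarray is [0, 9, 0, 3] with sum 12. This subarray runs from index 0 to index 3.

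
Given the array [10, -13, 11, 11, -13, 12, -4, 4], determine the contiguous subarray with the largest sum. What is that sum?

Using Kadane's algorithm on [10, -13, 11, 11, -13, 12, -4, 4]:

Scanning through the array:
Position 1 (value -13): max_ending_here = -3, max_so_far = 10
Position 2 (value 11): max_ending_here = 11, max_so_far = 11
Position 3 (value 11): max_ending_here = 22, max_so_far = 22
Position 4 (value -13): max_ending_here = 9, max_so_far = 22
Position 5 (value 12): max_ending_here = 21, max_so_far = 22
Position 6 (value -4): max_ending_here = 17, max_so_far = 22
Position 7 (value 4): max_ending_here = 21, max_so_far = 22

Maximum subarray: [11, 11]
Maximum sum: 22

The maximum subarray is [11, 11] with sum 22. This subarray runs from index 2 to index 3.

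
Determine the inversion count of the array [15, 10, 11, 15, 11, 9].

Finding inversions in [15, 10, 11, 15, 11, 9]:

(0, 1): arr[0]=15 > arr[1]=10
(0, 2): arr[0]=15 > arr[2]=11
(0, 4): arr[0]=15 > arr[4]=11
(0, 5): arr[0]=15 > arr[5]=9
(1, 5): arr[1]=10 > arr[5]=9
(2, 5): arr[2]=11 > arr[5]=9
(3, 4): arr[3]=15 > arr[4]=11
(3, 5): arr[3]=15 > arr[5]=9
(4, 5): arr[4]=11 > arr[5]=9

Total inversions: 9

The array has 9 inversion(s): (0,1), (0,2), (0,4), (0,5), (1,5), (2,5), (3,4), (3,5), (4,5). Each pair (i,j) satisfies i < j and arr[i] > arr[j].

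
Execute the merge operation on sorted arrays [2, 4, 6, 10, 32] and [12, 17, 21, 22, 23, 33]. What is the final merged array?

Merging process:

Compare 2 vs 12: take 2 from left. Merged: [2]
Compare 4 vs 12: take 4 from left. Merged: [2, 4]
Compare 6 vs 12: take 6 from left. Merged: [2, 4, 6]
Compare 10 vs 12: take 10 from left. Merged: [2, 4, 6, 10]
Compare 32 vs 12: take 12 from right. Merged: [2, 4, 6, 10, 12]
Compare 32 vs 17: take 17 from right. Merged: [2, 4, 6, 10, 12, 17]
Compare 32 vs 21: take 21 from right. Merged: [2, 4, 6, 10, 12, 17, 21]
Compare 32 vs 22: take 22 from right. Merged: [2, 4, 6, 10, 12, 17, 21, 22]
Compare 32 vs 23: take 23 from right. Merged: [2, 4, 6, 10, 12, 17, 21, 22, 23]
Compare 32 vs 33: take 32 from left. Merged: [2, 4, 6, 10, 12, 17, 21, 22, 23, 32]
Append remaining from right: [33]. Merged: [2, 4, 6, 10, 12, 17, 21, 22, 23, 32, 33]

Final merged array: [2, 4, 6, 10, 12, 17, 21, 22, 23, 32, 33]
Total comparisons: 10

The merged array is [2, 4, 6, 10, 12, 17, 21, 22, 23, 32, 33], requiring 10 comparisons. The merge step runs in O(n) time where n is the total number of elements.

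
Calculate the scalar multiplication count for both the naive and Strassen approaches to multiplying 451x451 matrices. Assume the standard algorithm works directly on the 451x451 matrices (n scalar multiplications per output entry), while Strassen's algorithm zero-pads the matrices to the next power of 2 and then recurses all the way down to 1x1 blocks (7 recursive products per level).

Matrix multiplication for 451x451 matrices:

Strassen's algorithm requires power-of-2 dimensions. Pad 451x451 to 512x512 (next power of 2).

Standard algorithm: 451^3 = 91733851 multiplications
Strassen's algorithm: 7^(log2(512)) = 7^9 = 40353607 multiplications
Savings: 91733851 - 40353607 = 51380244 multiplications

Standard: 91733851 multiplications (451^3). Strassen: 40353607 multiplications (7^9, after padding to 512x512). Strassen reduces 8 recursive multiplications to 7 at each level.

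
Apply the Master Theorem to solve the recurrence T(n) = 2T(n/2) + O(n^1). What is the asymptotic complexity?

Master Theorem for T(n) = 2T(n/2) + O(n^1):

a = 2, b = 2, c = 1
log_b(a) = log_2(2) = 1.0000

Case 2: c = 1 = log_2(2) = 1.0000
T(n) = O(n^1 log n) = O(n log n)

For T(n) = 2T(n/2) + O(n^1): log_2(2) = 1.0000. This is Case 2 of the Master Theorem (c = log_b(a), equal work at all levels), giving O(n log n).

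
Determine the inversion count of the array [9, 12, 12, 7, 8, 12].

Finding inversions in [9, 12, 12, 7, 8, 12]:

(0, 3): arr[0]=9 > arr[3]=7
(0, 4): arr[0]=9 > arr[4]=8
(1, 3): arr[1]=12 > arr[3]=7
(1, 4): arr[1]=12 > arr[4]=8
(2, 3): arr[2]=12 > arr[3]=7
(2, 4): arr[2]=12 > arr[4]=8

Total inversions: 6

The array has 6 inversion(s): (0,3), (0,4), (1,3), (1,4), (2,3), (2,4). Each pair (i,j) satisfies i < j and arr[i] > arr[j].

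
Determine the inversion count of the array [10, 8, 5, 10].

Finding inversions in [10, 8, 5, 10]:

(0, 1): arr[0]=10 > arr[1]=8
(0, 2): arr[0]=10 > arr[2]=5
(1, 2): arr[1]=8 > arr[2]=5

Total inversions: 3

The array has 3 inversion(s): (0,1), (0,2), (1,2). Each pair (i,j) satisfies i < j and arr[i] > arr[j].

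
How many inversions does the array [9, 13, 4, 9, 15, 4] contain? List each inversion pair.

Finding inversions in [9, 13, 4, 9, 15, 4]:

(0, 2): arr[0]=9 > arr[2]=4
(0, 5): arr[0]=9 > arr[5]=4
(1, 2): arr[1]=13 > arr[2]=4
(1, 3): arr[1]=13 > arr[3]=9
(1, 5): arr[1]=13 > arr[5]=4
(3, 5): arr[3]=9 > arr[5]=4
(4, 5): arr[4]=15 > arr[5]=4

Total inversions: 7

The array has 7 inversion(s): (0,2), (0,5), (1,2), (1,3), (1,5), (3,5), (4,5). Each pair (i,j) satisfies i < j and arr[i] > arr[j].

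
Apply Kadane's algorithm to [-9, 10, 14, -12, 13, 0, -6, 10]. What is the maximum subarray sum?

Using Kadane's algorithm on [-9, 10, 14, -12, 13, 0, -6, 10]:

Scanning through the array:
Position 1 (value 10): max_ending_here = 10, max_so_far = 10
Position 2 (value 14): max_ending_here = 24, max_so_far = 24
Position 3 (value -12): max_ending_here = 12, max_so_far = 24
Position 4 (value 13): max_ending_here = 25, max_so_far = 25
Position 5 (value 0): max_ending_here = 25, max_so_far = 25
Position 6 (value -6): max_ending_here = 19, max_so_far = 25
Position 7 (value 10): max_ending_here = 29, max_so_far = 29

Maximum subarray: [10, 14, -12, 13, 0, -6, 10]
Maximum sum: 29

The maximum subarray is [10, 14, -12, 13, 0, -6, 10] with sum 29. This subarray runs from index 1 to index 7.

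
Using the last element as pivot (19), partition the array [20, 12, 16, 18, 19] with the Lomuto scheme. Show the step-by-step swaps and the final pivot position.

Lomuto partition with pivot = 19:

Initial array: [20, 12, 16, 18, 19]

arr[0]=20 > 19: no swap
arr[1]=12 <= 19: swap with position 0, array becomes [12, 20, 16, 18, 19]
arr[2]=16 <= 19: swap with position 1, array becomes [12, 16, 20, 18, 19]
arr[3]=18 <= 19: swap with position 2, array becomes [12, 16, 18, 20, 19]

Place pivot at position 3: [12, 16, 18, 19, 20]
Pivot position: 3

After partitioning with pivot 19, the array becomes [12, 16, 18, 19, 20]. The pivot is placed at index 3. All elements to the left of the pivot are <= 19, and all elements to the right are > 19.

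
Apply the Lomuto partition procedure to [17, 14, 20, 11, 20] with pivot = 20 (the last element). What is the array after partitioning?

Lomuto partition with pivot = 20:

Initial array: [17, 14, 20, 11, 20]

arr[0]=17 <= 20: swap with position 0, array becomes [17, 14, 20, 11, 20]
arr[1]=14 <= 20: swap with position 1, array becomes [17, 14, 20, 11, 20]
arr[2]=20 <= 20: swap with position 2, array becomes [17, 14, 20, 11, 20]
arr[3]=11 <= 20: swap with position 3, array becomes [17, 14, 20, 11, 20]

Place pivot at position 4: [17, 14, 20, 11, 20]
Pivot position: 4

After partitioning with pivot 20, the array becomes [17, 14, 20, 11, 20]. The pivot is placed at index 4. All elements to the left of the pivot are <= 20, and all elements to the right are > 20.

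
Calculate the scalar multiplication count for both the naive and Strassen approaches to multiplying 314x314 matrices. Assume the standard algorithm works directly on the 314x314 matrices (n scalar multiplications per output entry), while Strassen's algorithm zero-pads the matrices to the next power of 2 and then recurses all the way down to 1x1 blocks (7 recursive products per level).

Matrix multiplication for 314x314 matrices:

Strassen's algorithm requires power-of-2 dimensions. Pad 314x314 to 512x512 (next power of 2).

Standard algorithm: 314^3 = 30959144 multiplications
Strassen's algorithm: 7^(log2(512)) = 7^9 = 40353607 multiplications
Difference: 30959144 - 40353607 = -9394463 (Strassen uses MORE here due to padding overhead — for small or just-over-power-of-2 n, padding can outweigh the per-level savings)

Standard: 30959144 multiplications (314^3). Strassen: 40353607 multiplications (7^9, after padding to 512x512). Strassen reduces 8 recursive multiplications to 7 at each level.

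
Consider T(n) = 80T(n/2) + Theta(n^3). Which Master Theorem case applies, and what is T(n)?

Master Theorem for T(n) = 80T(n/2) + O(n^3):

a = 80, b = 2, c = 3
log_b(a) = log_2(80) = 6.3219

Case 1: c = 3 < log_2(80) = 6.3219
T(n) = O(n^(log_2 80))

For T(n) = 80T(n/2) + O(n^3): log_2(80) = 6.3219. This is Case 1 of the Master Theorem (c < log_b(a), work dominated by leaves), giving O(n^(log_2 80)).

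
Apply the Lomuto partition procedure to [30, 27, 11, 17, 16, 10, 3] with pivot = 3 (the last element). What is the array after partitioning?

Lomuto partition with pivot = 3:

Initial array: [30, 27, 11, 17, 16, 10, 3]

arr[0]=30 > 3: no swap
arr[1]=27 > 3: no swap
arr[2]=11 > 3: no swap
arr[3]=17 > 3: no swap
arr[4]=16 > 3: no swap
arr[5]=10 > 3: no swap

Place pivot at position 0: [3, 27, 11, 17, 16, 10, 30]
Pivot position: 0

After partitioning with pivot 3, the array becomes [3, 27, 11, 17, 16, 10, 30]. The pivot is placed at index 0. All elements to the left of the pivot are <= 3, and all elements to the right are > 3.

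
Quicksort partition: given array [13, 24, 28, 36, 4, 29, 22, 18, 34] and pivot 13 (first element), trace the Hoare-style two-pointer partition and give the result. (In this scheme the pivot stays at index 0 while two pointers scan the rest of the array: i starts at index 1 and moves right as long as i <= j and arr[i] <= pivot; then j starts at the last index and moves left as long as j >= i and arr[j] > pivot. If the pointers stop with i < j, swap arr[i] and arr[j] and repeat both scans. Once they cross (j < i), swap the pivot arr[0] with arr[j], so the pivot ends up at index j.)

Hoare-style two-pointer partition with pivot = 13:

Initial array: [13, 24, 28, 36, 4, 29, 22, 18, 34]

Pointers start at i = 1, j = 8.
i stops at index 1 (arr[1]=24 > 13), j stops at index 4 (arr[4]=4 <= 13): swap arr[1] and arr[4], array becomes [13, 4, 28, 36, 24, 29, 22, 18, 34]
i ends at 2, j ends at 1: the pointers have crossed (j < i), so scanning stops.

Swap pivot arr[0] with arr[1] to place pivot at position 1: [4, 13, 28, 36, 24, 29, 22, 18, 34]
Pivot position: 1

After partitioning with pivot 13, the array becomes [4, 13, 28, 36, 24, 29, 22, 18, 34]. The pivot is placed at index 1. All elements to the left of the pivot are <= 13, and all elements to the right are > 13.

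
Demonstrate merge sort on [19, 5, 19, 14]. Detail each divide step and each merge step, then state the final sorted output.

Merge sort trace:

Split: [19, 5, 19, 14] -> [19, 5] and [19, 14]
  Split: [19, 5] -> [19] and [5]
  Merge: [19] + [5] -> [5, 19]
  Split: [19, 14] -> [19] and [14]
  Merge: [19] + [14] -> [14, 19]
Merge: [5, 19] + [14, 19] -> [5, 14, 19, 19]

Final sorted array: [5, 14, 19, 19]

The merge sort proceeds by recursively splitting the array and merging sorted halves.
After all merges, the sorted array is [5, 14, 19, 19].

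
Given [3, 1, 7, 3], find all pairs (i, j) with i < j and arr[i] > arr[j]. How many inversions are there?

Finding inversions in [3, 1, 7, 3]:

(0, 1): arr[0]=3 > arr[1]=1
(2, 3): arr[2]=7 > arr[3]=3

Total inversions: 2

The array has 2 inversion(s): (0,1), (2,3). Each pair (i,j) satisfies i < j and arr[i] > arr[j].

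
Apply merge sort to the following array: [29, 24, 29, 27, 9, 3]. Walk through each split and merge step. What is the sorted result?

Merge sort trace:

Split: [29, 24, 29, 27, 9, 3] -> [29, 24, 29] and [27, 9, 3]
  Split: [29, 24, 29] -> [29] and [24, 29]
    Split: [24, 29] -> [24] and [29]
    Merge: [24] + [29] -> [24, 29]
  Merge: [29] + [24, 29] -> [24, 29, 29]
  Split: [27, 9, 3] -> [27] and [9, 3]
    Split: [9, 3] -> [9] and [3]
    Merge: [9] + [3] -> [3, 9]
  Merge: [27] + [3, 9] -> [3, 9, 27]
Merge: [24, 29, 29] + [3, 9, 27] -> [3, 9, 24, 27, 29, 29]

Final sorted array: [3, 9, 24, 27, 29, 29]

The merge sort proceeds by recursively splitting the array and merging sorted halves.
After all merges, the sorted array is [3, 9, 24, 27, 29, 29].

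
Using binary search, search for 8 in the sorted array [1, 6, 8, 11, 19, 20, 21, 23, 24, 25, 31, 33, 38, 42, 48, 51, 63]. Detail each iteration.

Binary search for 8 in [1, 6, 8, 11, 19, 20, 21, 23, 24, 25, 31, 33, 38, 42, 48, 51, 63]:

lo=0, hi=16, mid=8, arr[mid]=24 -> 24 > 8, search left half
lo=0, hi=7, mid=3, arr[mid]=11 -> 11 > 8, search left half
lo=0, hi=2, mid=1, arr[mid]=6 -> 6 < 8, search right half
lo=2, hi=2, mid=2, arr[mid]=8 -> Found target at index 2!

Binary search finds 8 at index 2 after 4 comparisons. The search repeatedly halves the search space by comparing with the middle element.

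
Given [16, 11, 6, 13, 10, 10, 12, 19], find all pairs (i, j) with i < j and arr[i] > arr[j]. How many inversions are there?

Finding inversions in [16, 11, 6, 13, 10, 10, 12, 19]:

(0, 1): arr[0]=16 > arr[1]=11
(0, 2): arr[0]=16 > arr[2]=6
(0, 3): arr[0]=16 > arr[3]=13
(0, 4): arr[0]=16 > arr[4]=10
(0, 5): arr[0]=16 > arr[5]=10
(0, 6): arr[0]=16 > arr[6]=12
(1, 2): arr[1]=11 > arr[2]=6
(1, 4): arr[1]=11 > arr[4]=10
(1, 5): arr[1]=11 > arr[5]=10
(3, 4): arr[3]=13 > arr[4]=10
(3, 5): arr[3]=13 > arr[5]=10
(3, 6): arr[3]=13 > arr[6]=12

Total inversions: 12

The array has 12 inversion(s): (0,1), (0,2), (0,3), (0,4), (0,5), (0,6), (1,2), (1,4), (1,5), (3,4), (3,5), (3,6). Each pair (i,j) satisfies i < j and arr[i] > arr[j].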